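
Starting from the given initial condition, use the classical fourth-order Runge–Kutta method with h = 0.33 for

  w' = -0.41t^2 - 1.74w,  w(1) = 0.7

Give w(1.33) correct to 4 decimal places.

0.2501

RK4: k1 = f(t_n, w_n); k2 = f(t_n + h/2, w_n + (h/2)·k1); k3 = f(t_n + h/2, w_n + (h/2)·k2); k4 = f(t_n + h, w_n + h·k3); w_{n+1} = w_n + (h/6)·(k1 + 2k2 + 2k3 + k4).
t=1.000000, w=0.700000:
  k1 = f(1.000000, 0.700000) = -1.628000
  k2 = f(1.165000, 0.431380) = -1.307063
  k3 = f(1.165000, 0.484335) = -1.399204
  k4 = f(1.330000, 0.238263) = -1.139826
  w ← 0.700000 + (0.33/6)·(k1 + 2k2 + 2k3 + k4) = 0.250080
w(1.33) ≈ 0.2501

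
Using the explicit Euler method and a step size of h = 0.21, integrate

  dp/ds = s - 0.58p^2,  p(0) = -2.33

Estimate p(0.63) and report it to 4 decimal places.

-5.9337

Euler: p_{n+1} = p_n + h·f(s_n, p_n).
s=0.000000, p=-2.330000: f=-3.148762 → p ← -2.330000 + 0.21·(-3.148762) = -2.991240
s=0.210000, p=-2.991240: f=-4.979560 → p ← -2.991240 + 0.21·(-4.979560) = -4.036948
s=0.420000, p=-4.036948: f=-9.032229 → p ← -4.036948 + 0.21·(-9.032229) = -5.933716
p(0.63) ≈ -5.9337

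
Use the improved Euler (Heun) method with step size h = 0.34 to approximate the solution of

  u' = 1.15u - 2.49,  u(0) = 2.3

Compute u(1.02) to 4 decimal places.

2.5911

Heun: k1 = f(s_n, u_n); k2 = f(s_n + h, u_n + h·k1); u_{n+1} = u_n + (h/2)·(k1 + k2).
s=0.000000, u=2.300000:
  k1 = f(0.000000, 2.300000) = 0.155000
  k2 = f(0.340000, 2.352700) = 0.215605
  u ← 2.300000 + (0.34/2)·(0.155000 + 0.215605) = 2.363003
s=0.340000, u=2.363003:
  k1 = f(0.340000, 2.363003) = 0.227453
  k2 = f(0.680000, 2.440337) = 0.316388
  u ← 2.363003 + (0.34/2)·(0.227453 + 0.316388) = 2.455456
s=0.680000, u=2.455456:
  k1 = f(0.680000, 2.455456) = 0.333774
  k2 = f(1.020000, 2.568939) = 0.464280
  u ← 2.455456 + (0.34/2)·(0.333774 + 0.464280) = 2.591125
u(1.02) ≈ 2.5911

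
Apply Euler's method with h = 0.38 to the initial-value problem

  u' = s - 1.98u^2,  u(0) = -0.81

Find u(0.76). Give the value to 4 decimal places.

-2.4380

Euler: u_{n+1} = u_n + h·f(s_n, u_n).
s=0.000000, u=-0.810000: f=-1.299078 → u ← -0.810000 + 0.38·(-1.299078) = -1.303650
s=0.380000, u=-1.303650: f=-2.985015 → u ← -1.303650 + 0.38·(-2.985015) = -2.437955
u(0.76) ≈ -2.4380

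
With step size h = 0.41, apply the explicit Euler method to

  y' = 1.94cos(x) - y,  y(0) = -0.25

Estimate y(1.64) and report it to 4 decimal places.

Euler: y_{n+1} = y_n + h·f(x_n, y_n).
x=0.000000, y=-0.250000: f=2.190000 → y ← -0.250000 + 0.41·2.190000 = 0.647900
x=0.410000, y=0.647900: f=1.131314 → y ← 0.647900 + 0.41·1.131314 = 1.111739
x=0.820000, y=1.111739: f=0.211770 → y ← 1.111739 + 0.41·0.211770 = 1.198565
x=1.230000, y=1.198565: f=-0.550144 → y ← 1.198565 + 0.41·(-0.550144) = 0.973006
y(1.64) ≈ 0.9730

0.9730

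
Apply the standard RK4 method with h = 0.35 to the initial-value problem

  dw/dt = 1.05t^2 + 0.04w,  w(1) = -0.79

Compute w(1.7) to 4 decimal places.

RK4: k1 = f(t_n, w_n); k2 = f(t_n + h/2, w_n + (h/2)·k1); k3 = f(t_n + h/2, w_n + (h/2)·k2); k4 = f(t_n + h, w_n + h·k3); w_{n+1} = w_n + (h/6)·(k1 + 2k2 + 2k3 + k4).
t=1.000000, w=-0.790000:
  k1 = f(1.000000, -0.790000) = 1.018400
  k2 = f(1.175000, -0.611780) = 1.425185
  k3 = f(1.175000, -0.540593) = 1.428033
  k4 = f(1.350000, -0.290189) = 1.902017
  w ← -0.790000 + (0.35/6)·(k1 + 2k2 + 2k3 + k4) = -0.286767
t=1.350000, w=-0.286767:
  k1 = f(1.350000, -0.286767) = 1.902154
  k2 = f(1.525000, 0.046110) = 2.443751
  k3 = f(1.525000, 0.140889) = 2.447542
  k4 = f(1.700000, 0.569873) = 3.057295
  w ← -0.286767 + (0.35/6)·(k1 + 2k2 + 2k3 + k4) = 0.573185
w(1.7) ≈ 0.5732

0.5732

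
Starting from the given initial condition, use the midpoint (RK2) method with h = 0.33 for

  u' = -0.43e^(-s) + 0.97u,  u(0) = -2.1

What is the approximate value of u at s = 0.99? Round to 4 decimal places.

Midpoint: k1 = f(s_n, u_n); k2 = f(s_n + h/2, u_n + (h/2)·k1); u_{n+1} = u_n + h·k2.
s=0.000000, u=-2.100000:
  k1 = f(0.000000, -2.100000) = -2.467000
  k2 = f(0.165000, -2.507055) = -2.796438
  u ← -2.100000 + 0.33·(-2.796438) = -3.022824
s=0.330000, u=-3.022824:
  k1 = f(0.330000, -3.022824) = -3.241277
  k2 = f(0.495000, -3.557635) = -3.713022
  u ← -3.022824 + 0.33·(-3.713022) = -4.248122
s=0.660000, u=-4.248122:
  k1 = f(0.660000, -4.248122) = -4.342924
  k2 = f(0.825000, -4.964704) = -5.004204
  u ← -4.248122 + 0.33·(-5.004204) = -5.899509
u(0.99) ≈ -5.8995

-5.8995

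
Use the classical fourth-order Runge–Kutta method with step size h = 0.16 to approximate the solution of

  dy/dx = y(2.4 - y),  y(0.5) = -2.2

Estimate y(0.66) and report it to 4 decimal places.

RK4: k1 = f(x_n, y_n); k2 = f(x_n + h/2, y_n + (h/2)·k1); k3 = f(x_n + h/2, y_n + (h/2)·k2); k4 = f(x_n + h, y_n + h·k3); y_{n+1} = y_n + (h/6)·(k1 + 2k2 + 2k3 + k4).
x=0.500000, y=-2.200000:
  k1 = f(0.500000, -2.200000) = -10.120000
  k2 = f(0.580000, -3.009600) = -16.280732
  k3 = f(0.580000, -3.502459) = -20.673117
  k4 = f(0.660000, -5.507699) = -43.553221
  y ← -2.200000 + (0.16/6)·(k1 + 2k2 + 2k3 + k4) = -5.602158
y(0.66) ≈ -5.6022

-5.6022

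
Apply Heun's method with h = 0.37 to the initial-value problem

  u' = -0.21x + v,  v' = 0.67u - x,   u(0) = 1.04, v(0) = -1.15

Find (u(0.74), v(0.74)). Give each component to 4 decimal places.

0.2341, -1.1082

Heun on (u,v): k1 = f(x_n, state_n); k2 = f(x_n + h, state_n + h·k1); state_{n+1} = state_n + (h/2)·(k1 + k2).
0.000000: (1.040000, -1.150000)
  k1 = (-1.150000, 0.696800)
  predictor → (0.614500, -0.892184)
  k2 = (-0.969884, 0.041715)
  → (0.647821, -1.013375)
0.370000: (0.647821, -1.013375)
  k1 = (-1.091075, 0.064040)
  predictor → (0.244124, -0.989680)
  k2 = (-1.145080, -0.576437)
  → (0.234133, -1.108168)
(u(0.74), v(0.74)) ≈ (0.2341, -1.1082)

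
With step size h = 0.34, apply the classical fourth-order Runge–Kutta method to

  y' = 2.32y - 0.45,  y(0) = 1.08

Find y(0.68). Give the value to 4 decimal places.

RK4: k1 = f(x_n, y_n); k2 = f(x_n + h/2, y_n + (h/2)·k1); k3 = f(x_n + h/2, y_n + (h/2)·k2); k4 = f(x_n + h, y_n + h·k3); y_{n+1} = y_n + (h/6)·(k1 + 2k2 + 2k3 + k4).
x=0.000000, y=1.080000:
  k1 = f(0.000000, 1.080000) = 2.055600
  k2 = f(0.170000, 1.429452) = 2.866329
  k3 = f(0.170000, 1.567276) = 3.186080
  k4 = f(0.340000, 2.163267) = 4.568780
  y ← 1.080000 + (0.34/6)·(k1 + 2k2 + 2k3 + k4) = 2.141321
x=0.340000, y=2.141321:
  k1 = f(0.340000, 2.141321) = 4.517865
  k2 = f(0.510000, 2.909358) = 6.299711
  k3 = f(0.510000, 3.212272) = 7.002471
  k4 = f(0.680000, 4.522161) = 10.041414
  y ← 2.141321 + (0.34/6)·(k1 + 2k2 + 2k3 + k4) = 4.473928
y(0.68) ≈ 4.4739

4.4739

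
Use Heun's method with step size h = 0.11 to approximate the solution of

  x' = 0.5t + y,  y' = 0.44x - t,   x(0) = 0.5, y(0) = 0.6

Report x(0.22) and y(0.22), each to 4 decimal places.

Heun on (x,y): k1 = f(t_n, state_n); k2 = f(t_n + h, state_n + h·k1); state_{n+1} = state_n + (h/2)·(k1 + k2).
0.000000: (0.500000, 0.600000)
  k1 = (0.600000, 0.220000)
  predictor → (0.566000, 0.624200)
  k2 = (0.679200, 0.139040)
  → (0.570356, 0.619747)
0.110000: (0.570356, 0.619747)
  k1 = (0.674747, 0.140957)
  predictor → (0.644578, 0.635252)
  k2 = (0.745252, 0.063614)
  → (0.648456, 0.630999)
(x(0.22), y(0.22)) ≈ (0.6485, 0.6310)

0.6485, 0.6310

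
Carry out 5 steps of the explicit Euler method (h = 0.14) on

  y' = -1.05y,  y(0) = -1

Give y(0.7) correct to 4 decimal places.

Euler: y_{n+1} = y_n + h·f(t_n, y_n).
t=0.000000, y=-1.000000: f=1.050000 → y ← -1.000000 + 0.14·1.050000 = -0.853000
t=0.140000, y=-0.853000: f=0.895650 → y ← -0.853000 + 0.14·0.895650 = -0.727609
t=0.280000, y=-0.727609: f=0.763989 → y ← -0.727609 + 0.14·0.763989 = -0.620650
t=0.420000, y=-0.620650: f=0.651683 → y ← -0.620650 + 0.14·0.651683 = -0.529415
t=0.560000, y=-0.529415: f=0.555886 → y ← -0.529415 + 0.14·0.555886 = -0.451591
y(0.7) ≈ -0.4516

-0.4516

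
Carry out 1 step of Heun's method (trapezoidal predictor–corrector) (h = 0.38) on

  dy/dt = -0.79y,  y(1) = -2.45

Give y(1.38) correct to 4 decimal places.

-1.8249

Heun: k1 = f(t_n, y_n); k2 = f(t_n + h, y_n + h·k1); y_{n+1} = y_n + (h/2)·(k1 + k2).
t=1.000000, y=-2.450000:
  k1 = f(1.000000, -2.450000) = 1.935500
  k2 = f(1.380000, -1.714510) = 1.354463
  y ← -2.450000 + (0.38/2)·(1.935500 + 1.354463) = -1.824907
y(1.38) ≈ -1.8249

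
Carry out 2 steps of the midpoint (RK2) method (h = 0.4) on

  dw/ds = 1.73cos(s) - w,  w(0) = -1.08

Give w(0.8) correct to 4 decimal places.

0.3113

Midpoint: k1 = f(s_n, w_n); k2 = f(s_n + h/2, w_n + (h/2)·k1); w_{n+1} = w_n + h·k2.
s=0.000000, w=-1.080000:
  k1 = f(0.000000, -1.080000) = 2.810000
  k2 = f(0.200000, -0.518000) = 2.213515
  w ← -1.080000 + 0.4·2.213515 = -0.194594
s=0.400000, w=-0.194594:
  k1 = f(0.400000, -0.194594) = 1.788029
  k2 = f(0.600000, 0.163012) = 1.264819
  w ← -0.194594 + 0.4·1.264819 = 0.311334
w(0.8) ≈ 0.3113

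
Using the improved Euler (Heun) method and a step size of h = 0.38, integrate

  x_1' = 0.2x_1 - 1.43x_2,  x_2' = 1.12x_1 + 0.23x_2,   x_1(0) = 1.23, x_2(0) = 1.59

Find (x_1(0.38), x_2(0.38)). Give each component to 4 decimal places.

0.2502, 2.1174

Heun on (x_1,x_2): k1 = f(t_n, state_n); k2 = f(t_n + h, state_n + h·k1); state_{n+1} = state_n + (h/2)·(k1 + k2).
0.000000: (1.230000, 1.590000)
  k1 = (-2.027700, 1.743300)
  predictor → (0.459474, 2.252454)
  k2 = (-3.129114, 1.032675)
  → (0.250205, 2.117435)
(x_1(0.38), x_2(0.38)) ≈ (0.2502, 2.1174)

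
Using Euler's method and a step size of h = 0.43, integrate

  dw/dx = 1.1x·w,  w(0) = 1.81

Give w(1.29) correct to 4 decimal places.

Euler: w_{n+1} = w_n + h·f(x_n, w_n).
x=0.000000, w=1.810000: f=0.000000 → w ← 1.810000 + 0.43·0.000000 = 1.810000
x=0.430000, w=1.810000: f=0.856130 → w ← 1.810000 + 0.43·0.856130 = 2.178136
x=0.860000, w=2.178136: f=2.060517 → w ← 2.178136 + 0.43·2.060517 = 3.064158
w(1.29) ≈ 3.0642

3.0642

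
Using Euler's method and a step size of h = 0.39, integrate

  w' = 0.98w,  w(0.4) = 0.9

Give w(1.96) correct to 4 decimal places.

3.2849

Euler: w_{n+1} = w_n + h·f(x_n, w_n).
x=0.400000, w=0.900000: f=0.882000 → w ← 0.900000 + 0.39·0.882000 = 1.243980
x=0.790000, w=1.243980: f=1.219100 → w ← 1.243980 + 0.39·1.219100 = 1.719429
x=1.180000, w=1.719429: f=1.685041 → w ← 1.719429 + 0.39·1.685041 = 2.376595
x=1.570000, w=2.376595: f=2.329063 → w ← 2.376595 + 0.39·2.329063 = 3.284930
w(1.96) ≈ 3.2849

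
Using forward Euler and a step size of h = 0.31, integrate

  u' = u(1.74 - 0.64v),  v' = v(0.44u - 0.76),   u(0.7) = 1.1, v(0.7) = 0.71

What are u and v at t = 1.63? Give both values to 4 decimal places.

Euler on (u,v): u_{n+1} = u_n + h·u', v_{n+1} = v_n + h·v'.
0.700000: (1.100000, 0.710000); f=(1.414160, -0.195960) → (1.538390, 0.649252)
1.010000: (1.538390, 0.649252); f=(2.037564, -0.053958) → (2.170034, 0.632525)
1.320000: (2.170034, 0.632525); f=(2.897395, 0.123226) → (3.068227, 0.670725)
(u(1.63), v(1.63)) ≈ (3.0682, 0.6707)

3.0682, 0.6707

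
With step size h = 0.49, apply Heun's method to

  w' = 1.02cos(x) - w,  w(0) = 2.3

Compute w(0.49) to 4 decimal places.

Heun: k1 = f(x_n, w_n); k2 = f(x_n + h, w_n + h·k1); w_{n+1} = w_n + (h/2)·(k1 + k2).
x=0.000000, w=2.300000:
  k1 = f(0.000000, 2.300000) = -1.280000
  k2 = f(0.490000, 1.672800) = -0.772820
  w ← 2.300000 + (0.49/2)·(-1.280000 + (-0.772820)) = 1.797059
w(0.49) ≈ 1.7971

1.7971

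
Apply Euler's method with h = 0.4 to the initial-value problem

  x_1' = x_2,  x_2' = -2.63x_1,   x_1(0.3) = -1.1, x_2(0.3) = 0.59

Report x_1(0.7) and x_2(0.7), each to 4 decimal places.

Euler on (x_1,x_2): x_1_{n+1} = x_1_n + h·x_1', x_2_{n+1} = x_2_n + h·x_2'.
0.300000: (-1.100000, 0.590000); f=(0.590000, 2.893000) → (-0.864000, 1.747200)
(x_1(0.7), x_2(0.7)) ≈ (-0.8640, 1.7472)

-0.8640, 1.7472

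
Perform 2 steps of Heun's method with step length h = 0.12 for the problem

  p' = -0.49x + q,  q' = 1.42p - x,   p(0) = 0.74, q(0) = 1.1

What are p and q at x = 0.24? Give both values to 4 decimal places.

Heun on (p,q): k1 = f(x_n, state_n); k2 = f(x_n + h, state_n + h·k1); state_{n+1} = state_n + (h/2)·(k1 + k2).
0.000000: (0.740000, 1.100000)
  k1 = (1.100000, 1.050800)
  predictor → (0.872000, 1.226096)
  k2 = (1.167296, 1.118240)
  → (0.876038, 1.230142)
0.120000: (0.876038, 1.230142)
  k1 = (1.171342, 1.123974)
  predictor → (1.016599, 1.365019)
  k2 = (1.247419, 1.203570)
  → (1.021163, 1.369795)
(p(0.24), q(0.24)) ≈ (1.0212, 1.3698)

1.0212, 1.3698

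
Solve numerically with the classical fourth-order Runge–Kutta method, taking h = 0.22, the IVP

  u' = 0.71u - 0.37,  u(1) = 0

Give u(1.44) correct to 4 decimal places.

RK4: k1 = f(t_n, u_n); k2 = f(t_n + h/2, u_n + (h/2)·k1); k3 = f(t_n + h/2, u_n + (h/2)·k2); k4 = f(t_n + h, u_n + h·k3); u_{n+1} = u_n + (h/6)·(k1 + 2k2 + 2k3 + k4).
t=1.000000, u=0.000000:
  k1 = f(1.000000, 0.000000) = -0.370000
  k2 = f(1.110000, -0.040700) = -0.398897
  k3 = f(1.110000, -0.043879) = -0.401154
  k4 = f(1.220000, -0.088254) = -0.432660
  u ← 0.000000 + (0.22/6)·(k1 + 2k2 + 2k3 + k4) = -0.088101
t=1.220000, u=-0.088101:
  k1 = f(1.220000, -0.088101) = -0.432552
  k2 = f(1.330000, -0.135682) = -0.466334
  k3 = f(1.330000, -0.139398) = -0.468973
  k4 = f(1.440000, -0.191275) = -0.505805
  u ← -0.088101 + (0.22/6)·(k1 + 2k2 + 2k3 + k4) = -0.191097
u(1.44) ≈ -0.1911

-0.1911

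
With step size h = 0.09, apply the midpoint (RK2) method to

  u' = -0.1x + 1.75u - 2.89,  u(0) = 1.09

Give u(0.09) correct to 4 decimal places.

0.9942

Midpoint: k1 = f(x_n, u_n); k2 = f(x_n + h/2, u_n + (h/2)·k1); u_{n+1} = u_n + h·k2.
x=0.000000, u=1.090000:
  k1 = f(0.000000, 1.090000) = -0.982500
  k2 = f(0.045000, 1.045788) = -1.064372
  u ← 1.090000 + 0.09·(-1.064372) = 0.994207
u(0.09) ≈ 0.9942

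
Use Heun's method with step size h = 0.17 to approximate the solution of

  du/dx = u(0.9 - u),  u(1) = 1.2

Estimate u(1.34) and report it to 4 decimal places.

Heun: k1 = f(x_n, u_n); k2 = f(x_n + h, u_n + h·k1); u_{n+1} = u_n + (h/2)·(k1 + k2).
x=1.000000, u=1.200000:
  k1 = f(1.000000, 1.200000) = -0.360000
  k2 = f(1.170000, 1.138800) = -0.271945
  u ← 1.200000 + (0.17/2)·(-0.360000 + (-0.271945)) = 1.146285
x=1.170000, u=1.146285:
  k1 = f(1.170000, 1.146285) = -0.282312
  k2 = f(1.340000, 1.098292) = -0.217782
  u ← 1.146285 + (0.17/2)·(-0.282312 + (-0.217782)) = 1.103777
u(1.34) ≈ 1.1038

1.1038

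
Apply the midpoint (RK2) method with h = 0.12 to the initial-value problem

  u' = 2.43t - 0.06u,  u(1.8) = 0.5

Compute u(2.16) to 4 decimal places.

Midpoint: k1 = f(t_n, u_n); k2 = f(t_n + h/2, u_n + (h/2)·k1); u_{n+1} = u_n + h·k2.
t=1.800000, u=0.500000:
  k1 = f(1.800000, 0.500000) = 4.344000
  k2 = f(1.860000, 0.760640) = 4.474162
  u ← 0.500000 + 0.12·4.474162 = 1.036899
t=1.920000, u=1.036899:
  k1 = f(1.920000, 1.036899) = 4.603386
  k2 = f(1.980000, 1.313103) = 4.732614
  u ← 1.036899 + 0.12·4.732614 = 1.604813
t=2.040000, u=1.604813:
  k1 = f(2.040000, 1.604813) = 4.860911
  k2 = f(2.100000, 1.896468) = 4.989212
  u ← 1.604813 + 0.12·4.989212 = 2.203518
u(2.16) ≈ 2.2035

2.2035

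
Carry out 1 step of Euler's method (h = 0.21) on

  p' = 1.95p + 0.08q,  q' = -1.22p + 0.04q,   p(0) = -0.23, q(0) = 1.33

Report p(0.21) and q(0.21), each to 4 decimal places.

Euler on (p,q): p_{n+1} = p_n + h·p', q_{n+1} = q_n + h·q'.
0.000000: (-0.230000, 1.330000); f=(-0.342100, 0.333800) → (-0.301841, 1.400098)
(p(0.21), q(0.21)) ≈ (-0.3018, 1.4001)

-0.3018, 1.4001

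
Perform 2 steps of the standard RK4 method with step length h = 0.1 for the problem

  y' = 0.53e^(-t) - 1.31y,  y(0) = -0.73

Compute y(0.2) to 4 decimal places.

-0.4776

RK4: k1 = f(t_n, y_n); k2 = f(t_n + h/2, y_n + (h/2)·k1); k3 = f(t_n + h/2, y_n + (h/2)·k2); k4 = f(t_n + h, y_n + h·k3); y_{n+1} = y_n + (h/6)·(k1 + 2k2 + 2k3 + k4).
t=0.000000, y=-0.730000:
  k1 = f(0.000000, -0.730000) = 1.486300
  k2 = f(0.050000, -0.655685) = 1.363099
  k3 = f(0.050000, -0.661845) = 1.371169
  k4 = f(0.100000, -0.592883) = 1.256241
  y ← -0.730000 + (0.1/6)·(k1 + 2k2 + 2k3 + k4) = -0.593149
t=0.100000, y=-0.593149:
  k1 = f(0.100000, -0.593149) = 1.256589
  k2 = f(0.150000, -0.530319) = 1.150894
  k3 = f(0.150000, -0.535604) = 1.157817
  k4 = f(0.200000, -0.477367) = 1.059278
  y ← -0.593149 + (0.1/6)·(k1 + 2k2 + 2k3 + k4) = -0.477594
y(0.2) ≈ -0.4776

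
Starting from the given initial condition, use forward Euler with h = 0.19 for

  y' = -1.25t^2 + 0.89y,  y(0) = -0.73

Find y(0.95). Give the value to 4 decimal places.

Euler: y_{n+1} = y_n + h·f(t_n, y_n).
t=0.000000, y=-0.730000: f=-0.649700 → y ← -0.730000 + 0.19·(-0.649700) = -0.853443
t=0.190000, y=-0.853443: f=-0.804689 → y ← -0.853443 + 0.19·(-0.804689) = -1.006334
t=0.380000, y=-1.006334: f=-1.076137 → y ← -1.006334 + 0.19·(-1.076137) = -1.210800
t=0.570000, y=-1.210800: f=-1.483737 → y ← -1.210800 + 0.19·(-1.483737) = -1.492710
t=0.760000, y=-1.492710: f=-2.050512 → y ← -1.492710 + 0.19·(-2.050512) = -1.882307
y(0.95) ≈ -1.8823

-1.8823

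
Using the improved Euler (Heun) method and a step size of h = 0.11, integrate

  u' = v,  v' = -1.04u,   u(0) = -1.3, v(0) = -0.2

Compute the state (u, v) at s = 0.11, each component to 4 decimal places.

Heun on (u,v): k1 = f(s_n, state_n); k2 = f(s_n + h, state_n + h·k1); state_{n+1} = state_n + (h/2)·(k1 + k2).
0.000000: (-1.300000, -0.200000)
  k1 = (-0.200000, 1.352000)
  predictor → (-1.322000, -0.051280)
  k2 = (-0.051280, 1.374880)
  → (-1.313820, -0.050022)
(u(0.11), v(0.11)) ≈ (-1.3138, -0.0500)

-1.3138, -0.0500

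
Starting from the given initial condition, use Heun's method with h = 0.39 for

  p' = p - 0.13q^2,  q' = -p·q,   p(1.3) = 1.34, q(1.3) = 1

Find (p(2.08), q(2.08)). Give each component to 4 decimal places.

Heun on (p,q): k1 = f(t_n, state_n); k2 = f(t_n + h, state_n + h·k1); state_{n+1} = state_n + (h/2)·(k1 + k2).
1.300000: (1.340000, 1.000000)
  k1 = (1.210000, -1.340000)
  predictor → (1.811900, 0.477400)
  k2 = (1.782272, -0.865001)
  → (1.923493, 0.570025)
1.690000: (1.923493, 0.570025)
  k1 = (1.881252, -1.096439)
  predictor → (2.657181, 0.142414)
  k2 = (2.654545, -0.378419)
  → (2.807973, 0.282428)
(p(2.08), q(2.08)) ≈ (2.8080, 0.2824)

2.8080, 0.2824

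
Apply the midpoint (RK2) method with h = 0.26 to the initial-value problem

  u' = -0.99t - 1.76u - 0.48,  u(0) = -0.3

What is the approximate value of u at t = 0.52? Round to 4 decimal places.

-0.3909

Midpoint: k1 = f(t_n, u_n); k2 = f(t_n + h/2, u_n + (h/2)·k1); u_{n+1} = u_n + h·k2.
t=0.000000, u=-0.300000:
  k1 = f(0.000000, -0.300000) = 0.048000
  k2 = f(0.130000, -0.293760) = -0.091682
  u ← -0.300000 + 0.26·(-0.091682) = -0.323837
t=0.260000, u=-0.323837:
  k1 = f(0.260000, -0.323837) = -0.167446
  k2 = f(0.390000, -0.345605) = -0.257834
  u ← -0.323837 + 0.26·(-0.257834) = -0.390874
u(0.52) ≈ -0.3909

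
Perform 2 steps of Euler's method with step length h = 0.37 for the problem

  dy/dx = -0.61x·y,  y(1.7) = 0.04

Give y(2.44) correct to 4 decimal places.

Euler: y_{n+1} = y_n + h·f(x_n, y_n).
x=1.700000, y=0.040000: f=-0.041480 → y ← 0.040000 + 0.37·(-0.041480) = 0.024652
x=2.070000, y=0.024652: f=-0.031129 → y ← 0.024652 + 0.37·(-0.031129) = 0.013135
y(2.44) ≈ 0.0131

0.0131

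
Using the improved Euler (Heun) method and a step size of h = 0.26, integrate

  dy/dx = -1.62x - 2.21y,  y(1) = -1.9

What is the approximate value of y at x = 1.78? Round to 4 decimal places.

-1.2817

Heun: k1 = f(x_n, y_n); k2 = f(x_n + h, y_n + h·k1); y_{n+1} = y_n + (h/2)·(k1 + k2).
x=1.000000, y=-1.900000:
  k1 = f(1.000000, -1.900000) = 2.579000
  k2 = f(1.260000, -1.229460) = 0.675907
  y ← -1.900000 + (0.26/2)·(2.579000 + 0.675907) = -1.476862
x=1.260000, y=-1.476862:
  k1 = f(1.260000, -1.476862) = 1.222665
  k2 = f(1.520000, -1.158969) = 0.098922
  y ← -1.476862 + (0.26/2)·(1.222665 + 0.098922) = -1.305056
x=1.520000, y=-1.305056:
  k1 = f(1.520000, -1.305056) = 0.421773
  k2 = f(1.780000, -1.195395) = -0.241778
  y ← -1.305056 + (0.26/2)·(0.421773 + (-0.241778)) = -1.281656
y(1.78) ≈ -1.2817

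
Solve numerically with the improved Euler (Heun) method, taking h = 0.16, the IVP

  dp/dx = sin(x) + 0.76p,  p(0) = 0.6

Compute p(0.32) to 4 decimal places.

0.8186

Heun: k1 = f(x_n, p_n); k2 = f(x_n + h, p_n + h·k1); p_{n+1} = p_n + (h/2)·(k1 + k2).
x=0.000000, p=0.600000:
  k1 = f(0.000000, 0.600000) = 0.456000
  k2 = f(0.160000, 0.672960) = 0.670768
  p ← 0.600000 + (0.16/2)·(0.456000 + 0.670768) = 0.690141
x=0.160000, p=0.690141:
  k1 = f(0.160000, 0.690141) = 0.683826
  k2 = f(0.320000, 0.799554) = 0.922227
  p ← 0.690141 + (0.16/2)·(0.683826 + 0.922227) = 0.818626
p(0.32) ≈ 0.8186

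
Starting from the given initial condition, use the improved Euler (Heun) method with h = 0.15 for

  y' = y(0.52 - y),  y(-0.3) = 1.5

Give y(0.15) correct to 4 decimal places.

1.0803

Heun: k1 = f(x_n, y_n); k2 = f(x_n + h, y_n + h·k1); y_{n+1} = y_n + (h/2)·(k1 + k2).
x=-0.300000, y=1.500000:
  k1 = f(-0.300000, 1.500000) = -1.470000
  k2 = f(-0.150000, 1.279500) = -0.971780
  y ← 1.500000 + (0.15/2)·(-1.470000 + (-0.971780)) = 1.316866
x=-0.150000, y=1.316866:
  k1 = f(-0.150000, 1.316866) = -1.049367
  k2 = f(0.000000, 1.159461) = -0.741431
  y ← 1.316866 + (0.15/2)·(-1.049367 + (-0.741431)) = 1.182557
x=0.000000, y=1.182557:
  k1 = f(0.000000, 1.182557) = -0.783511
  k2 = f(0.150000, 1.065030) = -0.580473
  y ← 1.182557 + (0.15/2)·(-0.783511 + (-0.580473)) = 1.080258
y(0.15) ≈ 1.0803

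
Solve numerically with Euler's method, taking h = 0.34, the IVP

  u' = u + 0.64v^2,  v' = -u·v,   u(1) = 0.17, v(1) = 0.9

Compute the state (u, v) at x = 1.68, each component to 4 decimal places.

Euler on (u,v): u_{n+1} = u_n + h·u', v_{n+1} = v_n + h·v'.
1.000000: (0.170000, 0.900000); f=(0.688400, -0.153000) → (0.404056, 0.847980)
1.340000: (0.404056, 0.847980); f=(0.864261, -0.342631) → (0.697905, 0.731485)
(u(1.68), v(1.68)) ≈ (0.6979, 0.7315)

0.6979, 0.7315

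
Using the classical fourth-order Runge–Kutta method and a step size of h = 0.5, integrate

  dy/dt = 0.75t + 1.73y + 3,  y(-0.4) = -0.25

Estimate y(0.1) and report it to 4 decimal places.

RK4: k1 = f(t_n, y_n); k2 = f(t_n + h/2, y_n + (h/2)·k1); k3 = f(t_n + h/2, y_n + (h/2)·k2); k4 = f(t_n + h, y_n + h·k3); y_{n+1} = y_n + (h/6)·(k1 + 2k2 + 2k3 + k4).
t=-0.400000, y=-0.250000:
  k1 = f(-0.400000, -0.250000) = 2.267500
  k2 = f(-0.150000, 0.316875) = 3.435694
  k3 = f(-0.150000, 0.608923) = 3.940938
  k4 = f(0.100000, 1.720469) = 6.051411
  y ← -0.250000 + (0.5/6)·(k1 + 2k2 + 2k3 + k4) = 1.672681
y(0.1) ≈ 1.6727

1.6727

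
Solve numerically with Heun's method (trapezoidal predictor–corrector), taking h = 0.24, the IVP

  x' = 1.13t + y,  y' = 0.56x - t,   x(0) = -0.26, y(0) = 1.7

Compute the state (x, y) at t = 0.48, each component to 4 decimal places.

Heun on (x,y): k1 = f(t_n, state_n); k2 = f(t_n + h, state_n + h·k1); state_{n+1} = state_n + (h/2)·(k1 + k2).
0.000000: (-0.260000, 1.700000)
  k1 = (1.700000, -0.145600)
  predictor → (0.148000, 1.665056)
  k2 = (1.936256, -0.157120)
  → (0.176351, 1.663674)
0.240000: (0.176351, 1.663674)
  k1 = (1.934874, -0.141244)
  predictor → (0.640720, 1.629775)
  k2 = (2.172175, -0.121197)
  → (0.669197, 1.632181)
(x(0.48), y(0.48)) ≈ (0.6692, 1.6322)

0.6692, 1.6322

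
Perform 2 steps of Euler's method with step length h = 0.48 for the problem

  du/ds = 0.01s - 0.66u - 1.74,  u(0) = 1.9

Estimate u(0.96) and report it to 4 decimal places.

-0.5167

Euler: u_{n+1} = u_n + h·f(s_n, u_n).
s=0.000000, u=1.900000: f=-2.994000 → u ← 1.900000 + 0.48·(-2.994000) = 0.462880
s=0.480000, u=0.462880: f=-2.040701 → u ← 0.462880 + 0.48·(-2.040701) = -0.516656
u(0.96) ≈ -0.5167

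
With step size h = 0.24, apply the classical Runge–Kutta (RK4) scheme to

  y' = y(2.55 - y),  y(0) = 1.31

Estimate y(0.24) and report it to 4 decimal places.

1.6850

RK4: k1 = f(x_n, y_n); k2 = f(x_n + h/2, y_n + (h/2)·k1); k3 = f(x_n + h/2, y_n + (h/2)·k2); k4 = f(x_n + h, y_n + h·k3); y_{n+1} = y_n + (h/6)·(k1 + 2k2 + 2k3 + k4).
x=0.000000, y=1.310000:
  k1 = f(0.000000, 1.310000) = 1.624400
  k2 = f(0.120000, 1.504928) = 1.572758
  k3 = f(0.120000, 1.498731) = 1.575569
  k4 = f(0.240000, 1.688137) = 1.454943
  y ← 1.310000 + (0.24/6)·(k1 + 2k2 + 2k3 + k4) = 1.685040
y(0.24) ≈ 1.6850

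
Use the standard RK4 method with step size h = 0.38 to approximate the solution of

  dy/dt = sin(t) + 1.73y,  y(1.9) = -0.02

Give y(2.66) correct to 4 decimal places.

1.1704

RK4: k1 = f(t_n, y_n); k2 = f(t_n + h/2, y_n + (h/2)·k1); k3 = f(t_n + h/2, y_n + (h/2)·k2); k4 = f(t_n + h, y_n + h·k3); y_{n+1} = y_n + (h/6)·(k1 + 2k2 + 2k3 + k4).
t=1.900000, y=-0.020000:
  k1 = f(1.900000, -0.020000) = 0.911700
  k2 = f(2.090000, 0.153223) = 1.133290
  k3 = f(2.090000, 0.195325) = 1.206127
  k4 = f(2.280000, 0.438328) = 1.517189
  y ← -0.020000 + (0.38/6)·(k1 + 2k2 + 2k3 + k4) = 0.430156
t=2.280000, y=0.430156:
  k1 = f(2.280000, 0.430156) = 1.503050
  k2 = f(2.470000, 0.715735) = 1.860456
  k3 = f(2.470000, 0.783642) = 1.977935
  k4 = f(2.660000, 1.181771) = 2.507655
  y ← 0.430156 + (0.38/6)·(k1 + 2k2 + 2k3 + k4) = 1.170363
y(2.66) ≈ 1.1704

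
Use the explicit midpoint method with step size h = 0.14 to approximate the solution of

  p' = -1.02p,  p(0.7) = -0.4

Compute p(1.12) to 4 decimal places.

-0.2610

Midpoint: k1 = f(x_n, p_n); k2 = f(x_n + h/2, p_n + (h/2)·k1); p_{n+1} = p_n + h·k2.
x=0.700000, p=-0.400000:
  k1 = f(0.700000, -0.400000) = 0.408000
  k2 = f(0.770000, -0.371440) = 0.378869
  p ← -0.400000 + 0.14·0.378869 = -0.346958
x=0.840000, p=-0.346958:
  k1 = f(0.840000, -0.346958) = 0.353898
  k2 = f(0.910000, -0.322186) = 0.328629
  p ← -0.346958 + 0.14·0.328629 = -0.300950
x=0.980000, p=-0.300950:
  k1 = f(0.980000, -0.300950) = 0.306969
  k2 = f(1.050000, -0.279462) = 0.285052
  p ← -0.300950 + 0.14·0.285052 = -0.261043
p(1.12) ≈ -0.2610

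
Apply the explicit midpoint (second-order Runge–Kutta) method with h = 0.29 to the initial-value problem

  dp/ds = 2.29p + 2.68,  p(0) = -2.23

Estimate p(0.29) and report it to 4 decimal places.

Midpoint: k1 = f(s_n, p_n); k2 = f(s_n + h/2, p_n + (h/2)·k1); p_{n+1} = p_n + h·k2.
s=0.000000, p=-2.230000:
  k1 = f(0.000000, -2.230000) = -2.426700
  k2 = f(0.145000, -2.581872) = -3.232486
  p ← -2.230000 + 0.29·(-3.232486) = -3.167421
p(0.29) ≈ -3.1674

-3.1674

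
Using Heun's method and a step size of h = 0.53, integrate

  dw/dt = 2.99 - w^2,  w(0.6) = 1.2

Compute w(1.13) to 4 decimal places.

Heun: k1 = f(t_n, w_n); k2 = f(t_n + h, w_n + h·k1); w_{n+1} = w_n + (h/2)·(k1 + k2).
t=0.600000, w=1.200000:
  k1 = f(0.600000, 1.200000) = 1.550000
  k2 = f(1.130000, 2.021500) = -1.096462
  w ← 1.200000 + (0.53/2)·(1.550000 + (-1.096462)) = 1.320188
w(1.13) ≈ 1.3202

1.3202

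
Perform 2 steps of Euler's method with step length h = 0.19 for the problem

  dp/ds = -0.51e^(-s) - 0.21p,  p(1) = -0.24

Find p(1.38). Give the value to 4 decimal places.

-0.2849

Euler: p_{n+1} = p_n + h·f(s_n, p_n).
s=1.000000, p=-0.240000: f=-0.137219 → p ← -0.240000 + 0.19·(-0.137219) = -0.266072
s=1.190000, p=-0.266072: f=-0.099278 → p ← -0.266072 + 0.19·(-0.099278) = -0.284934
p(1.38) ≈ -0.2849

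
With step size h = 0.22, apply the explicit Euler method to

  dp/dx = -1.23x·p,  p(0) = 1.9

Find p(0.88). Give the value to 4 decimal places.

1.2930

Euler: p_{n+1} = p_n + h·f(x_n, p_n).
x=0.000000, p=1.900000: f=0.000000 → p ← 1.900000 + 0.22·0.000000 = 1.900000
x=0.220000, p=1.900000: f=-0.514140 → p ← 1.900000 + 0.22·(-0.514140) = 1.786889
x=0.440000, p=1.786889: f=-0.967064 → p ← 1.786889 + 0.22·(-0.967064) = 1.574135
x=0.660000, p=1.574135: f=-1.277883 → p ← 1.574135 + 0.22·(-1.277883) = 1.293001
p(0.88) ≈ 1.2930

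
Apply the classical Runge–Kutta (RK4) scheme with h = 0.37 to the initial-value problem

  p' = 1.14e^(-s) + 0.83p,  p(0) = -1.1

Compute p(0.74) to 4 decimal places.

-1.1788

RK4: k1 = f(s_n, p_n); k2 = f(s_n + h/2, p_n + (h/2)·k1); k3 = f(s_n + h/2, p_n + (h/2)·k2); k4 = f(s_n + h, p_n + h·k3); p_{n+1} = p_n + (h/6)·(k1 + 2k2 + 2k3 + k4).
s=0.000000, p=-1.100000:
  k1 = f(0.000000, -1.100000) = 0.227000
  k2 = f(0.185000, -1.058005) = 0.069315
  k3 = f(0.185000, -1.087177) = 0.045102
  k4 = f(0.370000, -1.083312) = -0.111712
  p ← -1.100000 + (0.37/6)·(k1 + 2k2 + 2k3 + k4) = -1.078779
s=0.370000, p=-1.078779:
  k1 = f(0.370000, -1.078779) = -0.107950
  k2 = f(0.555000, -1.098750) = -0.257520
  k3 = f(0.555000, -1.126420) = -0.280487
  k4 = f(0.740000, -1.182559) = -0.437614
  p ← -1.078779 + (0.37/6)·(k1 + 2k2 + 2k3 + k4) = -1.178776
p(0.74) ≈ -1.1788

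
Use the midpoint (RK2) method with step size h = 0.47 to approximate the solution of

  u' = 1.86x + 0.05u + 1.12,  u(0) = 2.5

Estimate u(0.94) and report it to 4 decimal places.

Midpoint: k1 = f(x_n, u_n); k2 = f(x_n + h/2, u_n + (h/2)·k1); u_{n+1} = u_n + h·k2.
x=0.000000, u=2.500000:
  k1 = f(0.000000, 2.500000) = 1.245000
  k2 = f(0.235000, 2.792575) = 1.696729
  u ← 2.500000 + 0.47·1.696729 = 3.297463
x=0.470000, u=3.297463:
  k1 = f(0.470000, 3.297463) = 2.159073
  k2 = f(0.705000, 3.804845) = 2.621542
  u ← 3.297463 + 0.47·2.621542 = 4.529587
u(0.94) ≈ 4.5296

4.5296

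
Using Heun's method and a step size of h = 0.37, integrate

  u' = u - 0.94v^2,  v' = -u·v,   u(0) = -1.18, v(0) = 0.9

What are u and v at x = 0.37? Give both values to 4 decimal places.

Heun on (u,v): k1 = f(x_n, state_n); k2 = f(x_n + h, state_n + h·k1); state_{n+1} = state_n + (h/2)·(k1 + k2).
0.000000: (-1.180000, 0.900000)
  k1 = (-1.941400, 1.062000)
  predictor → (-1.898318, 1.292940)
  k2 = (-3.469710, 2.454411)
  → (-2.181055, 1.550536)
(u(0.37), v(0.37)) ≈ (-2.1811, 1.5505)

-2.1811, 1.5505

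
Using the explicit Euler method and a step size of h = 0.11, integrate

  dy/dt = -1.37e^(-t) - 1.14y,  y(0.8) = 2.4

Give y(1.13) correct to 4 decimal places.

Euler: y_{n+1} = y_n + h·f(t_n, y_n).
t=0.800000, y=2.400000: f=-3.351581 → y ← 2.400000 + 0.11·(-3.351581) = 2.031326
t=0.910000, y=2.031326: f=-2.867170 → y ← 2.031326 + 0.11·(-2.867170) = 1.715937
t=1.020000, y=1.715937: f=-2.450184 → y ← 1.715937 + 0.11·(-2.450184) = 1.446417
y(1.13) ≈ 1.4464

1.4464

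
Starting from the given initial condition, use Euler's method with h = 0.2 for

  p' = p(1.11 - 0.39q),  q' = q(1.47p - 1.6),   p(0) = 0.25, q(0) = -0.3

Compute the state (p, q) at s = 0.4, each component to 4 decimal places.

Euler on (p,q): p_{n+1} = p_n + h·p', q_{n+1} = q_n + h·q'.
0.000000: (0.250000, -0.300000); f=(0.306750, 0.369750) → (0.311350, -0.226050)
0.200000: (0.311350, -0.226050); f=(0.373047, 0.258220) → (0.385959, -0.174406)
(p(0.4), q(0.4)) ≈ (0.3860, -0.1744)

0.3860, -0.1744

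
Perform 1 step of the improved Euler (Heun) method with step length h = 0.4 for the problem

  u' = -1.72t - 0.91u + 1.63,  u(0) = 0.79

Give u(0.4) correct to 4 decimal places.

0.9505

Heun: k1 = f(t_n, u_n); k2 = f(t_n + h, u_n + h·k1); u_{n+1} = u_n + (h/2)·(k1 + k2).
t=0.000000, u=0.790000:
  k1 = f(0.000000, 0.790000) = 0.911100
  k2 = f(0.400000, 1.154440) = -0.108540
  u ← 0.790000 + (0.4/2)·(0.911100 + (-0.108540)) = 0.950512
u(0.4) ≈ 0.9505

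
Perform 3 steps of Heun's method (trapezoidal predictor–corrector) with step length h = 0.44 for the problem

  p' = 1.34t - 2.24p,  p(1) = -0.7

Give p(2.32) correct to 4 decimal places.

Heun: k1 = f(t_n, p_n); k2 = f(t_n + h, p_n + h·k1); p_{n+1} = p_n + (h/2)·(k1 + k2).
t=1.000000, p=-0.700000:
  k1 = f(1.000000, -0.700000) = 2.908000
  k2 = f(1.440000, 0.579520) = 0.631475
  p ← -0.700000 + (0.44/2)·(2.908000 + 0.631475) = 0.078685
t=1.440000, p=0.078685:
  k1 = f(1.440000, 0.078685) = 1.753347
  k2 = f(1.880000, 0.850157) = 0.614848
  p ← 0.078685 + (0.44/2)·(1.753347 + 0.614848) = 0.599687
t=1.880000, p=0.599687:
  k1 = f(1.880000, 0.599687) = 1.175900
  k2 = f(2.320000, 1.117083) = 0.606533
  p ← 0.599687 + (0.44/2)·(1.175900 + 0.606533) = 0.991823
p(2.32) ≈ 0.9918

0.9918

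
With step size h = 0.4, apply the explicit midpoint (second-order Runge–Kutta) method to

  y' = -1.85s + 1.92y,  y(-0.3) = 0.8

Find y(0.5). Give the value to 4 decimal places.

3.4826

Midpoint: k1 = f(s_n, y_n); k2 = f(s_n + h/2, y_n + (h/2)·k1); y_{n+1} = y_n + h·k2.
s=-0.300000, y=0.800000:
  k1 = f(-0.300000, 0.800000) = 2.091000
  k2 = f(-0.100000, 1.218200) = 2.523944
  y ← 0.800000 + 0.4·2.523944 = 1.809578
s=0.100000, y=1.809578:
  k1 = f(0.100000, 1.809578) = 3.289389
  k2 = f(0.300000, 2.467455) = 4.182514
  y ← 1.809578 + 0.4·4.182514 = 3.482583
y(0.5) ≈ 3.4826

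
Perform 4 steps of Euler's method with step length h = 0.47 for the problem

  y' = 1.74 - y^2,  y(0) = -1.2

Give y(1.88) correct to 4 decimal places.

Euler: y_{n+1} = y_n + h·f(x_n, y_n).
x=0.000000, y=-1.200000: f=0.300000 → y ← -1.200000 + 0.47·0.300000 = -1.059000
x=0.470000, y=-1.059000: f=0.618519 → y ← -1.059000 + 0.47·0.618519 = -0.768296
x=0.940000, y=-0.768296: f=1.149721 → y ← -0.768296 + 0.47·1.149721 = -0.227927
x=1.410000, y=-0.227927: f=1.688049 → y ← -0.227927 + 0.47·1.688049 = 0.565456
y(1.88) ≈ 0.5655

0.5655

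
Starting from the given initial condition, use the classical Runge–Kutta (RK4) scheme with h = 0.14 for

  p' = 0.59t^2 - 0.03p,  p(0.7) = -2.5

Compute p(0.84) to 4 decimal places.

RK4: k1 = f(t_n, p_n); k2 = f(t_n + h/2, p_n + (h/2)·k1); k3 = f(t_n + h/2, p_n + (h/2)·k2); k4 = f(t_n + h, p_n + h·k3); p_{n+1} = p_n + (h/6)·(k1 + 2k2 + 2k3 + k4).
t=0.700000, p=-2.500000:
  k1 = f(0.700000, -2.500000) = 0.364100
  k2 = f(0.770000, -2.474513) = 0.424046
  k3 = f(0.770000, -2.470317) = 0.423921
  k4 = f(0.840000, -2.440651) = 0.489524
  p ← -2.500000 + (0.14/6)·(k1 + 2k2 + 2k3 + k4) = -2.440510
p(0.84) ≈ -2.4405

-2.4405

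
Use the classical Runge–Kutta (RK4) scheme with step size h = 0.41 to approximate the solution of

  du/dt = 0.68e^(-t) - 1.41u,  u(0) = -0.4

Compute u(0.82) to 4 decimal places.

0.0821

RK4: k1 = f(t_n, u_n); k2 = f(t_n + h/2, u_n + (h/2)·k1); k3 = f(t_n + h/2, u_n + (h/2)·k2); k4 = f(t_n + h, u_n + h·k3); u_{n+1} = u_n + (h/6)·(k1 + 2k2 + 2k3 + k4).
t=0.000000, u=-0.400000:
  k1 = f(0.000000, -0.400000) = 1.244000
  k2 = f(0.205000, -0.144980) = 0.758382
  k3 = f(0.205000, -0.244532) = 0.898750
  k4 = f(0.410000, -0.031513) = 0.495715
  u ← -0.400000 + (0.41/6)·(k1 + 2k2 + 2k3 + k4) = -0.054645
t=0.410000, u=-0.054645:
  k1 = f(0.410000, -0.054645) = 0.528331
  k2 = f(0.615000, 0.053663) = 0.291971
  k3 = f(0.615000, 0.005209) = 0.360291
  k4 = f(0.820000, 0.093074) = 0.168259
  u ← -0.054645 + (0.41/6)·(k1 + 2k2 + 2k3 + k4) = 0.082098
u(0.82) ≈ 0.0821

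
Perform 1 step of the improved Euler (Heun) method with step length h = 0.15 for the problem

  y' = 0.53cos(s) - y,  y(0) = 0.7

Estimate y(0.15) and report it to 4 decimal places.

0.6760

Heun: k1 = f(s_n, y_n); k2 = f(s_n + h, y_n + h·k1); y_{n+1} = y_n + (h/2)·(k1 + k2).
s=0.000000, y=0.700000:
  k1 = f(0.000000, 0.700000) = -0.170000
  k2 = f(0.150000, 0.674500) = -0.150451
  y ← 0.700000 + (0.15/2)·(-0.170000 + (-0.150451)) = 0.675966
y(0.15) ≈ 0.6760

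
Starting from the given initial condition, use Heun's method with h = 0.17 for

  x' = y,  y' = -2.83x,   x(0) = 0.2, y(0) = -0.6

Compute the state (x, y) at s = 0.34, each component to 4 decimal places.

Heun on (x,y): k1 = f(s_n, state_n); k2 = f(s_n + h, state_n + h·k1); state_{n+1} = state_n + (h/2)·(k1 + k2).
0.000000: (0.200000, -0.600000)
  k1 = (-0.600000, -0.566000)
  predictor → (0.098000, -0.696220)
  k2 = (-0.696220, -0.277340)
  → (0.089821, -0.671684)
0.170000: (0.089821, -0.671684)
  k1 = (-0.671684, -0.254194)
  predictor → (-0.024365, -0.714897)
  k2 = (-0.714897, 0.068953)
  → (-0.028038, -0.687429)
(x(0.34), y(0.34)) ≈ (-0.0280, -0.6874)

-0.0280, -0.6874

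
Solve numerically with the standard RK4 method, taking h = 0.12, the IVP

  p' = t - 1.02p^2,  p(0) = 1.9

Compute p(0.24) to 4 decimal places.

1.3200

RK4: k1 = f(t_n, p_n); k2 = f(t_n + h/2, p_n + (h/2)·k1); k3 = f(t_n + h/2, p_n + (h/2)·k2); k4 = f(t_n + h, p_n + h·k3); p_{n+1} = p_n + (h/6)·(k1 + 2k2 + 2k3 + k4).
t=0.000000, p=1.900000:
  k1 = f(0.000000, 1.900000) = -3.682200
  k2 = f(0.060000, 1.679068) = -2.815655
  k3 = f(0.060000, 1.731061) = -2.996503
  k4 = f(0.120000, 1.540420) = -2.300351
  p ← 1.900000 + (0.12/6)·(k1 + 2k2 + 2k3 + k4) = 1.547863
t=0.120000, p=1.547863:
  k1 = f(0.120000, 1.547863) = -2.323796
  k2 = f(0.180000, 1.408435) = -1.843363
  k3 = f(0.180000, 1.437261) = -1.927033
  k4 = f(0.240000, 1.316619) = -1.528154
  p ← 1.547863 + (0.12/6)·(k1 + 2k2 + 2k3 + k4) = 1.320008
p(0.24) ≈ 1.3200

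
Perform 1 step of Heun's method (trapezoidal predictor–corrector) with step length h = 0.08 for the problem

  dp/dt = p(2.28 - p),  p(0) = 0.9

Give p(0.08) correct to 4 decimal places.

1.0009

Heun: k1 = f(t_n, p_n); k2 = f(t_n + h, p_n + h·k1); p_{n+1} = p_n + (h/2)·(k1 + k2).
t=0.000000, p=0.900000:
  k1 = f(0.000000, 0.900000) = 1.242000
  k2 = f(0.080000, 0.999360) = 1.279820
  p ← 0.900000 + (0.08/2)·(1.242000 + 1.279820) = 1.000873
p(0.08) ≈ 1.0009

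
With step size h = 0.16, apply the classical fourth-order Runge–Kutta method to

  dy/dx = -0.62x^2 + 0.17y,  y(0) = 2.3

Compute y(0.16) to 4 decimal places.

2.3626

RK4: k1 = f(x_n, y_n); k2 = f(x_n + h/2, y_n + (h/2)·k1); k3 = f(x_n + h/2, y_n + (h/2)·k2); k4 = f(x_n + h, y_n + h·k3); y_{n+1} = y_n + (h/6)·(k1 + 2k2 + 2k3 + k4).
x=0.000000, y=2.300000:
  k1 = f(0.000000, 2.300000) = 0.391000
  k2 = f(0.080000, 2.331280) = 0.392350
  k3 = f(0.080000, 2.331388) = 0.392368
  k4 = f(0.160000, 2.362779) = 0.385800
  y ← 2.300000 + (0.16/6)·(k1 + 2k2 + 2k3 + k4) = 2.362566
y(0.16) ≈ 2.3626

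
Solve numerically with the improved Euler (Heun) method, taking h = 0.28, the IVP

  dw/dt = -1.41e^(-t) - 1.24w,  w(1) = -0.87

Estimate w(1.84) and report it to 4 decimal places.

-0.4810

Heun: k1 = f(t_n, w_n); k2 = f(t_n + h, w_n + h·k1); w_{n+1} = w_n + (h/2)·(k1 + k2).
t=1.000000, w=-0.870000:
  k1 = f(1.000000, -0.870000) = 0.560090
  k2 = f(1.280000, -0.713175) = 0.492304
  w ← -0.870000 + (0.28/2)·(0.560090 + 0.492304) = -0.722665
t=1.280000, w=-0.722665:
  k1 = f(1.280000, -0.722665) = 0.504072
  k2 = f(1.560000, -0.581525) = 0.424799
  w ← -0.722665 + (0.28/2)·(0.504072 + 0.424799) = -0.592623
t=1.560000, w=-0.592623:
  k1 = f(1.560000, -0.592623) = 0.438561
  k2 = f(1.840000, -0.469826) = 0.358652
  w ← -0.592623 + (0.28/2)·(0.438561 + 0.358652) = -0.481013
w(1.84) ≈ -0.4810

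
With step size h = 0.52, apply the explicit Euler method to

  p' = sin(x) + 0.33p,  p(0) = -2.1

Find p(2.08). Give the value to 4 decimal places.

Euler: p_{n+1} = p_n + h·f(x_n, p_n).
x=0.000000, p=-2.100000: f=-0.693000 → p ← -2.100000 + 0.52·(-0.693000) = -2.460360
x=0.520000, p=-2.460360: f=-0.315039 → p ← -2.460360 + 0.52·(-0.315039) = -2.624180
x=1.040000, p=-2.624180: f=-0.003575 → p ← -2.624180 + 0.52·(-0.003575) = -2.626039
x=1.560000, p=-2.626039: f=0.133349 → p ← -2.626039 + 0.52·0.133349 = -2.556698
p(2.08) ≈ -2.5567

-2.5567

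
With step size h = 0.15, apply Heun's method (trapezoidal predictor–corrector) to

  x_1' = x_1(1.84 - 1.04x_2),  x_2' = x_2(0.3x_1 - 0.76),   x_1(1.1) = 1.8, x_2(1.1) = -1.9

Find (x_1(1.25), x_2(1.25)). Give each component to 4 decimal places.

Heun on (x_1,x_2): k1 = f(s_n, state_n); k2 = f(s_n + h, state_n + h·k1); state_{n+1} = state_n + (h/2)·(k1 + k2).
1.100000: (1.800000, -1.900000)
  k1 = (6.868800, 0.418000)
  predictor → (2.830320, -1.837300)
  k2 = (10.615942, -0.163696)
  → (3.111356, -1.880927)
(x_1(1.25), x_2(1.25)) ≈ (3.1114, -1.8809)

3.1114, -1.8809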